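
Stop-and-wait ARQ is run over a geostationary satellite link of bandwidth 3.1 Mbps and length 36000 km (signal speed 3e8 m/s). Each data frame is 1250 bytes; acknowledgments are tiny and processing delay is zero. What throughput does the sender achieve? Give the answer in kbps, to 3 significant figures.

t_tx = L/R = 10000/3100000 = 0.00322581 s.
t_prop = 36000000/300000000 = 0.12 s; RTT = 0.24 s.
Cycle = t_tx + RTT = 0.243226 s.
Throughput = L / cycle = 10000 / 0.243226 = 41.1 kbps.

41.1 kbps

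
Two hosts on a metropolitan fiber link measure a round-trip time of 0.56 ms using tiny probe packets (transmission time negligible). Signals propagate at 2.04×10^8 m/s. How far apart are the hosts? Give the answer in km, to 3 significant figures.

57.1 km

One-way propagation = RTT/2 = 0.28 ms.
d = s × t = 204000000 × 0.00028 = 57.1 km.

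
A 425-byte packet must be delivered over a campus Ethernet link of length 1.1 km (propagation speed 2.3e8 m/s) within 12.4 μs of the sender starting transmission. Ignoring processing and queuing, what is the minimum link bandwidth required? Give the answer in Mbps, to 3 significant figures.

L = 3400 bits.
Propagation delay = 1100 / 2.3e+08 = 4.78261 μs.
Transmission budget = 12.4 − 4.78261 = 7.61739 μs.
R ≥ L / t_tx = 3400 bits / 7.61739e-06 s = 446 Mbps.

446 Mbps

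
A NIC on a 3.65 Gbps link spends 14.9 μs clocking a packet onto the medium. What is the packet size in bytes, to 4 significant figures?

6798 bytes

L = R × t_tx = 3650000000 b/s × 1.49e-05 s = 54385 bits.
In bytes: 54385 / 8 = 6798 bytes.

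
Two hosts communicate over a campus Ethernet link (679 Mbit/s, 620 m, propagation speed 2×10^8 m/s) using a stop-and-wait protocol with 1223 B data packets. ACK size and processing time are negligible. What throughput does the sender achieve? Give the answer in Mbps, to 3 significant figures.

t_tx = L/R = 9784/679000000 = 1.44094e-05 s.
t_prop = 620/200000000 = 3.1e-06 s; RTT = 6.2e-06 s.
Cycle = t_tx + RTT = 2.06094e-05 s.
Throughput = L / cycle = 9784 / 2.06094e-05 = 475 Mbps.

475 Mbps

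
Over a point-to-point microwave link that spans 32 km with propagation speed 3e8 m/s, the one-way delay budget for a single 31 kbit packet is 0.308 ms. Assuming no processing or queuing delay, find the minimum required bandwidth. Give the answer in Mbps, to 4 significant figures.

154.0 Mbps

Propagation delay = 32000 / 300000000 = 0.106667 ms.
Transmission budget = 0.308 − 0.106667 = 0.201333 ms.
R ≥ L / t_tx = 31000 bits / 0.000201333 s = 154.0 Mbps.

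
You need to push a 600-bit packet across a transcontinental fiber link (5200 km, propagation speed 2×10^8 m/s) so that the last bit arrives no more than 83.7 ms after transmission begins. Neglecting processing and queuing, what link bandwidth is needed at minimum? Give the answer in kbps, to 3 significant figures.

Propagation delay = 5200000 / 200000000 = 26 ms.
Transmission budget = 83.7 − 26 = 57.7 ms.
R ≥ L / t_tx = 600 bits / 0.0577 s = 10.4 kbps.

10.4 kbps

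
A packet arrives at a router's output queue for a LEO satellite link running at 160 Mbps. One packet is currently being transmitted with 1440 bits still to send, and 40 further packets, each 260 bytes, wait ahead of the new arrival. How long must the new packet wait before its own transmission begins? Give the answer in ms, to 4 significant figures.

Each queued packet: L/R = 2080/160000000 = 0.013 ms.
40 queued → 0.52 ms.
Plus remaining 1440 bits of current packet: 0.009 ms.
Queuing delay = 0.5290 ms.

0.5290 ms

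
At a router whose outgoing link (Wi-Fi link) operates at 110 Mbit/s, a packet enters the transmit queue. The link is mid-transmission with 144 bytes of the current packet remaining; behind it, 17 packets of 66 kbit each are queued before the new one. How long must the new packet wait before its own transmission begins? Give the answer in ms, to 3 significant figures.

Each queued packet: L/R = 66000/110000000 = 0.6 ms.
17 queued → 10.2 ms.
Plus remaining 1152 bits of current packet: 0.0104727 ms.
Queuing delay = 10.2 ms.

10.2 ms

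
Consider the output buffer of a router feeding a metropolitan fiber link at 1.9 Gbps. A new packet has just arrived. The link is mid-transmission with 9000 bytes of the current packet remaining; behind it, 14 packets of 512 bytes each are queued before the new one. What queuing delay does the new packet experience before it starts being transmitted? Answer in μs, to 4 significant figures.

68.08 μs

Each queued packet: L/R = 4096/1900000000 = 2.15579 μs.
14 queued → 30.1811 μs.
Plus remaining 72000 bits of current packet: 37.8947 μs.
Queuing delay = 68.08 μs.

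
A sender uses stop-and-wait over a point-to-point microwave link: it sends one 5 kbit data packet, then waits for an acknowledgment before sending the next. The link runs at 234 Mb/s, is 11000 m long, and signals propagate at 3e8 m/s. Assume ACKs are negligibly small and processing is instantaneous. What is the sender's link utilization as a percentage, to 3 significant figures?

22.6 %

t_tx = L/R = 5000/234000000 = 2.13675e-05 s.
t_prop = 11000/300000000 = 3.66667e-05 s; RTT = 7.33333e-05 s.
Cycle = t_tx + RTT = 9.47009e-05 s.
Utilization = t_tx / cycle = 2.13675e-05/9.47009e-05 = 22.6 %.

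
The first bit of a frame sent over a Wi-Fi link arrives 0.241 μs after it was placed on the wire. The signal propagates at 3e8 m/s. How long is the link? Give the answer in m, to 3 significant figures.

d = s × t_prop = 300000000 × 2.41e-07 = 72.3 m.

72.3 m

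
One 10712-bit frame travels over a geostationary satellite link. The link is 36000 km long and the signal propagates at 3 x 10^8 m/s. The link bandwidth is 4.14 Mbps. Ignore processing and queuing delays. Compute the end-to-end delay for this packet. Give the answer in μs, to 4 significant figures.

122600 μs

Transmission delay = L/R = 10712 / 4.14e+06 = 2587.44 μs.
Propagation delay = d/s = 36000000 m / 300000000 m/s = 120000 μs.
Total = 122600 μs.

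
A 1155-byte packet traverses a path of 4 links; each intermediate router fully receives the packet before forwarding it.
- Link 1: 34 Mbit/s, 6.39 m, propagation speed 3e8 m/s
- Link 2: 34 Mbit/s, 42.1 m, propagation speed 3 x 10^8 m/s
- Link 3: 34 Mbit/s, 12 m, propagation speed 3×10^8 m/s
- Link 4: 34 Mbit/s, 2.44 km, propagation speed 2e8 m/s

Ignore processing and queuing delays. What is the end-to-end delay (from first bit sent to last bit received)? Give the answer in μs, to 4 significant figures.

L = 1155 × 8 = 9240 bits.
Transmission delay per hop = L/R = 9240/34000000 = 271.765 μs; 4 hops → 1087.06 μs.
Propagation delays (d/s per hop): 0.0213, 0.140333, 0.04, 12.2 μs; sum = 12.4016 μs.
End-to-end = 1099 μs.

1099 μs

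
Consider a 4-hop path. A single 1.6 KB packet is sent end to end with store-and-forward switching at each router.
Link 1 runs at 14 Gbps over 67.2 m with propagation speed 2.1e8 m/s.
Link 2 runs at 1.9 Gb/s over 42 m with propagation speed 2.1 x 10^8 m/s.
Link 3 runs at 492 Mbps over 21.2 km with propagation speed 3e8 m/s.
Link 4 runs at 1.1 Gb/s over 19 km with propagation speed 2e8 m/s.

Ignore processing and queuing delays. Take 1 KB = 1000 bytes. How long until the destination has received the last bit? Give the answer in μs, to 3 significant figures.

L = 12800 bits.
Transmission delays (L/R per hop): 0.914286, 6.73684, 26.0163, 11.6364 μs; sum = 45.3038 μs.
Propagation delays (d/s per hop): 0.32, 0.2, 70.6667, 95 μs; sum = 166.187 μs.
End-to-end = 211 μs.

211 μs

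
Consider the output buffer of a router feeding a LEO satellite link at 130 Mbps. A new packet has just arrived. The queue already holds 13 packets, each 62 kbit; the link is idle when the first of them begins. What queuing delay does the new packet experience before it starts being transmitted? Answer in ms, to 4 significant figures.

6.200 ms

Each queued packet: L/R = 62000/130000000 = 0.476923 ms.
13 queued → 6.2 ms.
Queuing delay = 6.200 ms.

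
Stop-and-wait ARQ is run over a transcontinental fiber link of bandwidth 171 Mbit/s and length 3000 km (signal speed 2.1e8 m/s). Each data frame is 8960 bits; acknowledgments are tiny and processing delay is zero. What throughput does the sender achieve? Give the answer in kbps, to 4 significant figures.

t_tx = L/R = 8960/171000000 = 5.23977e-05 s.
t_prop = 3000000/210000000 = 0.0142857 s; RTT = 0.0285714 s.
Cycle = t_tx + RTT = 0.0286238 s.
Throughput = L / cycle = 8960 / 0.0286238 = 313.0 kbps.

313.0 kbps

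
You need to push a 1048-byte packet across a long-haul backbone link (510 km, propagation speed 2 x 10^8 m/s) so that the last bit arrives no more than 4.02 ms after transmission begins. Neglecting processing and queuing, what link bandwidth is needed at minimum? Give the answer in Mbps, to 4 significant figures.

L = 8384 bits.
Propagation delay = 510000 / 200000000 = 2.55 ms.
Transmission budget = 4.02 − 2.55 = 1.47 ms.
R ≥ L / t_tx = 8384 bits / 0.00147 s = 5.703 Mbps.

5.703 Mbps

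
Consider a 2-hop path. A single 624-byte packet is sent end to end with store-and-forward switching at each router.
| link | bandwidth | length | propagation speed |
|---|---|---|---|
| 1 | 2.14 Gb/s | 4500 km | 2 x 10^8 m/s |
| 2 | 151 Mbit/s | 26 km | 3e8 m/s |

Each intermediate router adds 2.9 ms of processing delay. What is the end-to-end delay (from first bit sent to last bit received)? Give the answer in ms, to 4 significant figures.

25.52 ms

L = 624 × 8 = 4992 bits.
Transmission delays (L/R per hop): 0.00233271, 0.0330596 ms; sum = 0.0353923 ms.
Propagation delays (d/s per hop): 22.5, 0.0866667 ms; sum = 22.5867 ms.
Processing at 1 router(s): 1 × 2.9 ms = 2.9 ms.
End-to-end = 25.52 ms.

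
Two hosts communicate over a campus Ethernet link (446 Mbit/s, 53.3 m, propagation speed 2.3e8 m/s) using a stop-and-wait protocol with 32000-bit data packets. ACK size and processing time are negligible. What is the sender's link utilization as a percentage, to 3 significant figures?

t_tx = L/R = 32000/446000000 = 7.17489e-05 s.
t_prop = 53.3/2.3e+08 = 2.31739e-07 s; RTT = 4.63478e-07 s.
Cycle = t_tx + RTT = 7.22124e-05 s.
Utilization = t_tx / cycle = 7.17489e-05/7.22124e-05 = 99.4 %.

99.4 %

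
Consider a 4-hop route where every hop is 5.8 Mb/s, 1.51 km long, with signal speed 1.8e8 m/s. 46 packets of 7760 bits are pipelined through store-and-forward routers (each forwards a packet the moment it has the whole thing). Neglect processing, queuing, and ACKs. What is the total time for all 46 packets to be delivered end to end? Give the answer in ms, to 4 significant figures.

Per-hop transmission t_tx = L/R = 7760/5800000 = 1.33793 ms.
Per-hop propagation t_prop = 1510/180000000 = 0.00838889 ms.
Pipeline fill: first packet needs 4·t_tx to clear all hops; remaining 45 packets each add one t_tx.
Total = (4+46-1)·t_tx + 4·t_prop = 49·1.33793 + 4·0.00838889 = 65.59 ms.

65.59 ms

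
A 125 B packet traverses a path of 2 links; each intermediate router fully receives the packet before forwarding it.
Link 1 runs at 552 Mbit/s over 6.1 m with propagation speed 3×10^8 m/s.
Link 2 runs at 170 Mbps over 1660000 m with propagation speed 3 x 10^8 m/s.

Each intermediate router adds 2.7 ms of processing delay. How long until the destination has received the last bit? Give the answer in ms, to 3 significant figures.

L = 125 × 8 = 1000 bits.
Transmission delays (L/R per hop): 0.00181159, 0.00588235 ms; sum = 0.00769395 ms.
Propagation delays (d/s per hop): 2.03333e-05, 5.53333 ms; sum = 5.53335 ms.
Processing at 1 router(s): 1 × 2.7 ms = 2.7 ms.
End-to-end = 8.24 ms.

8.24 ms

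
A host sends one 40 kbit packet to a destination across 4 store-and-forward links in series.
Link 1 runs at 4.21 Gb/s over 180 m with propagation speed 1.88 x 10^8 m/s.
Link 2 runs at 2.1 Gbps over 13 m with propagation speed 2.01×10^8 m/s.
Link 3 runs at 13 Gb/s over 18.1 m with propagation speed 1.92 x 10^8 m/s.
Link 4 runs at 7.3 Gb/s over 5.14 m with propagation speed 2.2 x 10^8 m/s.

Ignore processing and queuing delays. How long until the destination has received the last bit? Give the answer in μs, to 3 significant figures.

38.2 μs

L = 40000 bits.
Transmission delays (L/R per hop): 9.50119, 19.0476, 3.07692, 5.47945 μs; sum = 37.1052 μs.
Propagation delays (d/s per hop): 0.957447, 0.0646766, 0.0942708, 0.0233636 μs; sum = 1.13976 μs.
End-to-end = 38.2 μs.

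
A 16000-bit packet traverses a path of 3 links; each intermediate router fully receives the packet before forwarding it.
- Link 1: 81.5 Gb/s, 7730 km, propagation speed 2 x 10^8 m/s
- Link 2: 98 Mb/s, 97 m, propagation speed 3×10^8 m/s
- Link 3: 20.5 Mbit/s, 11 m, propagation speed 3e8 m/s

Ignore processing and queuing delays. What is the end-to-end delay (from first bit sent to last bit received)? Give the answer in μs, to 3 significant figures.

Transmission delays (L/R per hop): 0.196319, 163.265, 780.488 μs; sum = 943.949 μs.
Propagation delays (d/s per hop): 38650, 0.323333, 0.0366667 μs; sum = 38650.4 μs.
End-to-end = 39600 μs.

39600 μs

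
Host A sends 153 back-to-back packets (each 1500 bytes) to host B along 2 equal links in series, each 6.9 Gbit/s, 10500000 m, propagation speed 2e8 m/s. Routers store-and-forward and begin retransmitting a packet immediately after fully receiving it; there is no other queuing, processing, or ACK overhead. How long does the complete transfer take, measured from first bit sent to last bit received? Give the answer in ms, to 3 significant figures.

Per-hop transmission t_tx = L/R = 12000/6900000000 = 0.00173913 ms.
Per-hop propagation t_prop = 10500000/200000000 = 52.5 ms.
Pipeline fill: first packet needs 2·t_tx to clear all hops; remaining 152 packets each add one t_tx.
Total = (2+153-1)·t_tx + 2·t_prop = 154·0.00173913 + 2·52.5 = 105 ms.

105 ms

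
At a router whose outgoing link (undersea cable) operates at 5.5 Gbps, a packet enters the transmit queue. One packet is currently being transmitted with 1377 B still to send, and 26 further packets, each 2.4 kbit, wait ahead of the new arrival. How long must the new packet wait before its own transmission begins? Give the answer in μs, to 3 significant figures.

Each queued packet: L/R = 2400/5500000000 = 0.436364 μs.
26 queued → 11.3455 μs.
Plus remaining 11016 bits of current packet: 2.00291 μs.
Queuing delay = 13.3 μs.

13.3 μs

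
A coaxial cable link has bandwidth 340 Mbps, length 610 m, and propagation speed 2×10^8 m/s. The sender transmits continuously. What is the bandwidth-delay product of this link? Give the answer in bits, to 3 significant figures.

Propagation delay = 610 / 200000000 = 3.05e-06 s.
BDP = R × t_prop = 340000000 × 3.05e-06 = 1037 bits.

1040 bits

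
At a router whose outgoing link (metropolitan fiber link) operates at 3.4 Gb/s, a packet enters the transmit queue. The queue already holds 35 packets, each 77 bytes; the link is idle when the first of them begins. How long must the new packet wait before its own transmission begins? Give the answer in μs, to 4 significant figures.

Each queued packet: L/R = 616/3400000000 = 0.181176 μs.
35 queued → 6.34118 μs.
Queuing delay = 6.341 μs.

6.341 μs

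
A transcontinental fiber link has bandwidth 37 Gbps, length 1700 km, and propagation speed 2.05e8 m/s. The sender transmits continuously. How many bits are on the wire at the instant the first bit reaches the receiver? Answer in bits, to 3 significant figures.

Propagation delay = 1700000 / 2.05e+08 = 0.00829268 s.
BDP = R × t_prop = 37000000000 × 0.00829268 = 306829000 bits.

307000000 bits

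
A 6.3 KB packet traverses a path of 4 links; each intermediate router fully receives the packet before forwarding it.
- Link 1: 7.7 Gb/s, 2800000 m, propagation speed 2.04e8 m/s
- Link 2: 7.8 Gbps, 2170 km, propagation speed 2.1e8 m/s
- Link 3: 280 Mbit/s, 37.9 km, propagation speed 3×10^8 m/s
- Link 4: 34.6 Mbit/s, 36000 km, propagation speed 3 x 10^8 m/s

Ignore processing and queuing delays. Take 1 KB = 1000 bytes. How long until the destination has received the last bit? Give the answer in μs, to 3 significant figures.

146000 μs

L = 50400 bits.
Transmission delays (L/R per hop): 6.54545, 6.46154, 180, 1456.65 μs; sum = 1649.65 μs.
Propagation delays (d/s per hop): 13725.5, 10333.3, 126.333, 120000 μs; sum = 144185 μs.
End-to-end = 146000 μs.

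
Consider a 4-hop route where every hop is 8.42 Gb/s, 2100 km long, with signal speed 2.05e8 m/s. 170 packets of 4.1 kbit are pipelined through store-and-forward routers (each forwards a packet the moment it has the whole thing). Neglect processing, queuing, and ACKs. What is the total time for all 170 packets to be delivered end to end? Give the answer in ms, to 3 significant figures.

41.1 ms

Per-hop transmission t_tx = L/R = 4100/8420000000 = 0.000486936 ms.
Per-hop propagation t_prop = 2100000/2.05e+08 = 10.2439 ms.
Pipeline fill: first packet needs 4·t_tx to clear all hops; remaining 169 packets each add one t_tx.
Total = (4+170-1)·t_tx + 4·t_prop = 173·0.000486936 + 4·10.2439 = 41.1 ms.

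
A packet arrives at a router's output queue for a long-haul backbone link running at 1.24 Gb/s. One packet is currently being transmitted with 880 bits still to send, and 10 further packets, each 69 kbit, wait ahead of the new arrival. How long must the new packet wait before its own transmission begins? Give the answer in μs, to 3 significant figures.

557 μs

Each queued packet: L/R = 69000/1240000000 = 55.6452 μs.
10 queued → 556.452 μs.
Plus remaining 880 bits of current packet: 0.709677 μs.
Queuing delay = 557 μs.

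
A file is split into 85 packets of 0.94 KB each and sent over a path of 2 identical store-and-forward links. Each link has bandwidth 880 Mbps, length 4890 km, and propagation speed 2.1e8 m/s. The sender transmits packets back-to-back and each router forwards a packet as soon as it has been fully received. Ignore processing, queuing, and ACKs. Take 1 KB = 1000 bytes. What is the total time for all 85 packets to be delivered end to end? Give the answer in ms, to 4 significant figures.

Per-hop transmission t_tx = L/R = 7520/880000000 = 0.00854545 ms.
Per-hop propagation t_prop = 4890000/210000000 = 23.2857 ms.
Pipeline fill: first packet needs 2·t_tx to clear all hops; remaining 84 packets each add one t_tx.
Total = (2+85-1)·t_tx + 2·t_prop = 86·0.00854545 + 2·23.2857 = 47.31 ms.

47.31 ms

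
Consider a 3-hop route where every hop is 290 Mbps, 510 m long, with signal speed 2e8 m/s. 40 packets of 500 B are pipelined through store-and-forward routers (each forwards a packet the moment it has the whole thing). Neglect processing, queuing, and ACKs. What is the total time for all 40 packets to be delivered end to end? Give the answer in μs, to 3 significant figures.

587 μs

Per-hop transmission t_tx = L/R = 4000/290000000 = 13.7931 μs.
Per-hop propagation t_prop = 510/200000000 = 2.55 μs.
Pipeline fill: first packet needs 3·t_tx to clear all hops; remaining 39 packets each add one t_tx.
Total = (3+40-1)·t_tx + 3·t_prop = 42·13.7931 + 3·2.55 = 587 μs.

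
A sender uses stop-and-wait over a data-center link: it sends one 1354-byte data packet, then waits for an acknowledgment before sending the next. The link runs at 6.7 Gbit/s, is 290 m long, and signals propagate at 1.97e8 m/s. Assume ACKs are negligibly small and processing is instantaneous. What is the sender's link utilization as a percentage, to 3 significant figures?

t_tx = L/R = 10832/6700000000 = 1.61672e-06 s.
t_prop = 290/197000000 = 1.47208e-06 s; RTT = 2.94416e-06 s.
Cycle = t_tx + RTT = 4.56088e-06 s.
Utilization = t_tx / cycle = 1.61672e-06/4.56088e-06 = 35.4 %.

35.4 %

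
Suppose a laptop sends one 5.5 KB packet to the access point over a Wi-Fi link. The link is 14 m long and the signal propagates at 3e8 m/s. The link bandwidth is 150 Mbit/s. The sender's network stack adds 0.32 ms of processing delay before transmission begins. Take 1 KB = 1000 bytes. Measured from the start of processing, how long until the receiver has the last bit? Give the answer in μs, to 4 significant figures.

L = 44000 bits.
Transmission delay = L/R = 44000 / 150000000 = 293.333 μs.
Propagation delay = d/s = 14 m / 300000000 m/s = 0.0466667 μs.
Plus processing delay 0.32 ms = 320 μs.
Total = 613.4 μs.

613.4 μs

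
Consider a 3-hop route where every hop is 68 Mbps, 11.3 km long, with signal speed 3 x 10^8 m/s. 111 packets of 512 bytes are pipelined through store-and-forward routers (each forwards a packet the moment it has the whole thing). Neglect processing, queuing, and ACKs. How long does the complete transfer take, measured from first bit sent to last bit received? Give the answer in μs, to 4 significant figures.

6920 μs

Per-hop transmission t_tx = L/R = 4096/68000000 = 60.2353 μs.
Per-hop propagation t_prop = 11300/300000000 = 37.6667 μs.
Pipeline fill: first packet needs 3·t_tx to clear all hops; remaining 110 packets each add one t_tx.
Total = (3+111-1)·t_tx + 3·t_prop = 113·60.2353 + 3·37.6667 = 6920 μs.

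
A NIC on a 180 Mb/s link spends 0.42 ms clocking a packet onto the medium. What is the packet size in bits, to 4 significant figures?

L = R × t_tx = 180000000 b/s × 0.00042 s = 75600 bits.

75600 bits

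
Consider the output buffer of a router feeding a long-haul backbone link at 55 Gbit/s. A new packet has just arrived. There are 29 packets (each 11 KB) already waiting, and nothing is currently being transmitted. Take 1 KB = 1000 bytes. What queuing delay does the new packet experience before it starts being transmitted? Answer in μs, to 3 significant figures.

Each queued packet: L/R = 88000/55000000000 = 1.6 μs.
29 queued → 46.4 μs.
Queuing delay = 46.4 μs.

46.4 μs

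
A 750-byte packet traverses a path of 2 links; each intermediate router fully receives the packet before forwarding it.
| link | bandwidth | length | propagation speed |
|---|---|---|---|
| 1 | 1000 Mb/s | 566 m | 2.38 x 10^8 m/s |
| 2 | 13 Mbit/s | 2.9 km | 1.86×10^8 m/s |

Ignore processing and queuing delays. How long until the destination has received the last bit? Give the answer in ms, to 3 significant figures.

L = 750 × 8 = 6000 bits.
Transmission delays (L/R per hop): 0.006, 0.461538 ms; sum = 0.467538 ms.
Propagation delays (d/s per hop): 0.00237815, 0.0155914 ms; sum = 0.0179695 ms.
End-to-end = 0.486 ms.

0.486 ms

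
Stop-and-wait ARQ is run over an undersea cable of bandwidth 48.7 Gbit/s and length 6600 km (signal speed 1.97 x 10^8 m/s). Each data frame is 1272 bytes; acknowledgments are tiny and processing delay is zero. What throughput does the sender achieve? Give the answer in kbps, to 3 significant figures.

t_tx = L/R = 10176/48700000000 = 2.08953e-07 s.
t_prop = 6600000/197000000 = 0.0335025 s; RTT = 0.0670051 s.
Cycle = t_tx + RTT = 0.0670053 s.
Throughput = L / cycle = 10176 / 0.0670053 = 152 kbps.

152 kbps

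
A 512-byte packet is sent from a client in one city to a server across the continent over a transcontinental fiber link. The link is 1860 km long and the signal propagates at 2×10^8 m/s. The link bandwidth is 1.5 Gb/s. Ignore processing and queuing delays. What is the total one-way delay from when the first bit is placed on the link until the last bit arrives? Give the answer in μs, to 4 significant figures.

L = 512 × 8 = 4096 bits.
Transmission delay = L/R = 4096 / 1500000000 = 2.73067 μs.
Propagation delay = d/s = 1860000 m / 200000000 m/s = 9300 μs.
Total = 9303 μs.

9303 μs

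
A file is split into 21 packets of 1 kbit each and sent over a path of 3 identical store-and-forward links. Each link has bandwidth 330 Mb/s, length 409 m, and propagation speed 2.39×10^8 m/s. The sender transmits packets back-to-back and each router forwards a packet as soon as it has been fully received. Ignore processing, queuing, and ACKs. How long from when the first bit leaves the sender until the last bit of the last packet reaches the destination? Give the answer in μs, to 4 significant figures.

Per-hop transmission t_tx = L/R = 1000/330000000 = 3.0303 μs.
Per-hop propagation t_prop = 409/239000000 = 1.7113 μs.
Pipeline fill: first packet needs 3·t_tx to clear all hops; remaining 20 packets each add one t_tx.
Total = (3+21-1)·t_tx + 3·t_prop = 23·3.0303 + 3·1.7113 = 74.83 μs.

74.83 μs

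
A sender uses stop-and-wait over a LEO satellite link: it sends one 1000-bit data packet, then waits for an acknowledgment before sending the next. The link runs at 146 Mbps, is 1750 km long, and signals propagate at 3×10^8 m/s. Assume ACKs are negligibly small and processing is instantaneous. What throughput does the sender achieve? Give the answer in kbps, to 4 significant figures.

85.66 kbps

t_tx = L/R = 1000/146000000 = 6.84932e-06 s.
t_prop = 1750000/300000000 = 0.00583333 s; RTT = 0.0116667 s.
Cycle = t_tx + RTT = 0.0116735 s.
Throughput = L / cycle = 1000 / 0.0116735 = 85.66 kbps.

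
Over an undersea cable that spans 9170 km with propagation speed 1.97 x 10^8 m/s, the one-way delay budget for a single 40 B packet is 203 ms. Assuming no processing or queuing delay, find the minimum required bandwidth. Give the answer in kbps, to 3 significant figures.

2.05 kbps

L = 320 bits.
Propagation delay = 9170000 / 197000000 = 46.5482 ms.
Transmission budget = 203 − 46.5482 = 156.452 ms.
R ≥ L / t_tx = 320 bits / 0.156452 s = 2.05 kbps.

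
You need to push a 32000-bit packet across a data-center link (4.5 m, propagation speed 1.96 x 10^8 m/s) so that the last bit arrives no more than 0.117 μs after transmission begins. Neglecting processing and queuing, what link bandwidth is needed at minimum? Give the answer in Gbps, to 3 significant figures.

Propagation delay = 4.5 / 196000000 = 0.0229592 μs.
Transmission budget = 0.117 − 0.0229592 = 0.0940408 μs.
R ≥ L / t_tx = 32000 bits / 9.40408e-08 s = 340 Gbps.

340 Gbps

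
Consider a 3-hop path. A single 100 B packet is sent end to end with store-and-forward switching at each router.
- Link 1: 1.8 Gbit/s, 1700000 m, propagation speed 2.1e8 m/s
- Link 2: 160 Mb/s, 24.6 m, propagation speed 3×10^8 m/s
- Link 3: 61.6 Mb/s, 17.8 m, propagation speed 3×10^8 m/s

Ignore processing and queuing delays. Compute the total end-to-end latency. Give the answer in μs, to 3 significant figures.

L = 100 × 8 = 800 bits.
Transmission delays (L/R per hop): 0.444444, 5, 12.987 μs; sum = 18.4315 μs.
Propagation delays (d/s per hop): 8095.24, 0.082, 0.0593333 μs; sum = 8095.38 μs.
End-to-end = 8110 μs.

8110 μs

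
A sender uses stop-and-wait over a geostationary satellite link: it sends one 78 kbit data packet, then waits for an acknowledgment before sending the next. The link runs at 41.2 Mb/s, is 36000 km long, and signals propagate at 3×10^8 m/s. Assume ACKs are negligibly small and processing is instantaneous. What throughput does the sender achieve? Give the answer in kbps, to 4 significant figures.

322.5 kbps

t_tx = L/R = 78000/41200000 = 0.0018932 s.
t_prop = 36000000/300000000 = 0.12 s; RTT = 0.24 s.
Cycle = t_tx + RTT = 0.241893 s.
Throughput = L / cycle = 78000 / 0.241893 = 322.5 kbps.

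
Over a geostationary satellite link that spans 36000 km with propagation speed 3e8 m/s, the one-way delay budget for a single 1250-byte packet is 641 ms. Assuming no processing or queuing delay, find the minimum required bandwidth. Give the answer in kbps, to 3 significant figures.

L = 10000 bits.
Propagation delay = 36000000 / 300000000 = 120 ms.
Transmission budget = 641 − 120 = 521 ms.
R ≥ L / t_tx = 10000 bits / 0.521 s = 19.2 kbps.

19.2 kbps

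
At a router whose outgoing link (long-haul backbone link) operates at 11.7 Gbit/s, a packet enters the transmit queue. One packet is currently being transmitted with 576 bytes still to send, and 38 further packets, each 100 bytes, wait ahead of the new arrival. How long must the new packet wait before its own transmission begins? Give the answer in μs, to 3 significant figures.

Each queued packet: L/R = 800/11700000000 = 0.0683761 μs.
38 queued → 2.59829 μs.
Plus remaining 4608 bits of current packet: 0.393846 μs.
Queuing delay = 2.99 μs.

2.99 μs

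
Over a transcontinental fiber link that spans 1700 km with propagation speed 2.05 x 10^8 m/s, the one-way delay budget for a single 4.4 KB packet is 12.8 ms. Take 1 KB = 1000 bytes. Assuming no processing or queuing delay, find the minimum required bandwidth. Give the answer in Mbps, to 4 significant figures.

L = 35200 bits.
Propagation delay = 1700000 / 2.05e+08 = 8.29268 ms.
Transmission budget = 12.8 − 8.29268 = 4.50732 ms.
R ≥ L / t_tx = 35200 bits / 0.00450732 s = 7.810 Mbps.

7.810 Mbps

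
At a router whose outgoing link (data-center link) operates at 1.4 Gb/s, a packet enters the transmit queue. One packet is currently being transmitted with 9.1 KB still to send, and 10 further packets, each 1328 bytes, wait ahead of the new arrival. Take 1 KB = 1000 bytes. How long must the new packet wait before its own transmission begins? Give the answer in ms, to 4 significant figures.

Each queued packet: L/R = 10624/1400000000 = 0.00758857 ms.
10 queued → 0.0758857 ms.
Plus remaining 72800 bits of current packet: 0.052 ms.
Queuing delay = 0.1279 ms.

0.1279 ms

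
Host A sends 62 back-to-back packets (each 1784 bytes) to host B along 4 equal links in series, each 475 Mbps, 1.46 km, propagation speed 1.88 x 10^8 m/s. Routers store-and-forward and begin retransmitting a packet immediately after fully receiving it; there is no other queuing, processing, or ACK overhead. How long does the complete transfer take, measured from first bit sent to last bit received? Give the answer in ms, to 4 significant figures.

Per-hop transmission t_tx = L/R = 14272/475000000 = 0.0300463 ms.
Per-hop propagation t_prop = 1460/188000000 = 0.00776596 ms.
Pipeline fill: first packet needs 4·t_tx to clear all hops; remaining 61 packets each add one t_tx.
Total = (4+62-1)·t_tx + 4·t_prop = 65·0.0300463 + 4·0.00776596 = 1.984 ms.

1.984 ms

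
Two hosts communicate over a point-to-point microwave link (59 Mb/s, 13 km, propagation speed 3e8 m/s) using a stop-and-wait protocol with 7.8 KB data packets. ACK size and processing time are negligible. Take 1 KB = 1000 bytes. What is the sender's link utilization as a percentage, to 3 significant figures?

t_tx = L/R = 62400/59000000 = 0.00105763 s.
t_prop = 13000/300000000 = 4.33333e-05 s; RTT = 8.66667e-05 s.
Cycle = t_tx + RTT = 0.00114429 s.
Utilization = t_tx / cycle = 0.00105763/0.00114429 = 92.4 %.

92.4 %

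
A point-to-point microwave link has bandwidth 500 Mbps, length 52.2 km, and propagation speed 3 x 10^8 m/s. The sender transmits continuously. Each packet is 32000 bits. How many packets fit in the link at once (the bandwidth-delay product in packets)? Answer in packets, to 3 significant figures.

2.72 packets

Propagation delay = 52200 / 300000000 = 0.000174 s.
BDP = R × t_prop = 500000000 × 0.000174 = 87000 bits.
In packets of 32000 bits: 2.72 packets.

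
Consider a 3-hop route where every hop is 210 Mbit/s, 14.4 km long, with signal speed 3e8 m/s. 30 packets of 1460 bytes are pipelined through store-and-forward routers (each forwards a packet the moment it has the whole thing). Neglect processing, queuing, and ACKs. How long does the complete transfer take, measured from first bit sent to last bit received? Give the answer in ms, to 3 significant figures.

Per-hop transmission t_tx = L/R = 11680/210000000 = 0.055619 ms.
Per-hop propagation t_prop = 14400/300000000 = 0.048 ms.
Pipeline fill: first packet needs 3·t_tx to clear all hops; remaining 29 packets each add one t_tx.
Total = (3+30-1)·t_tx + 3·t_prop = 32·0.055619 + 3·0.048 = 1.92 ms.

1.92 ms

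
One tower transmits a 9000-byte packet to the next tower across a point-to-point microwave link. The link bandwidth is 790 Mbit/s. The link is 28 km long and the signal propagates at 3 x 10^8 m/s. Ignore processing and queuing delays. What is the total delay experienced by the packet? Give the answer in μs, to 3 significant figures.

L = 9000 × 8 = 72000 bits.
Transmission delay = L/R = 72000 / 790000000 = 91.1392 μs.
Propagation delay = d/s = 28000 m / 300000000 m/s = 93.3333 μs.
Total = 184 μs.

184 μs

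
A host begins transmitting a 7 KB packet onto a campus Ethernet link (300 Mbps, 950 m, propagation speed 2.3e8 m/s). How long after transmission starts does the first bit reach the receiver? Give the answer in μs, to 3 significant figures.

4.13 μs

First bit experiences only propagation delay: d/s = 950/2.3e+08 = 4.13 μs.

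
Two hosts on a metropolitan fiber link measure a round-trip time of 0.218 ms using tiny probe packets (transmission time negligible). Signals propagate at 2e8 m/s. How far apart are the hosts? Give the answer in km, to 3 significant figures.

21.8 km

One-way propagation = RTT/2 = 0.109 ms.
d = s × t = 200000000 × 0.000109 = 21.8 km.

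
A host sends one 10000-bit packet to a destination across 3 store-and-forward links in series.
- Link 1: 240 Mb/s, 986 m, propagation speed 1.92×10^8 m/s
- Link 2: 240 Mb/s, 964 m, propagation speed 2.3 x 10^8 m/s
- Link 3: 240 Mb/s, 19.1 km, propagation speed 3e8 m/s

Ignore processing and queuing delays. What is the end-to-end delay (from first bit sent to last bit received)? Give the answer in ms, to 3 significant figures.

0.198 ms

Transmission delay per hop = L/R = 10000/240000000 = 0.0416667 ms; 3 hops → 0.125 ms.
Propagation delays (d/s per hop): 0.00513542, 0.0041913, 0.0636667 ms; sum = 0.0729934 ms.
End-to-end = 0.198 ms.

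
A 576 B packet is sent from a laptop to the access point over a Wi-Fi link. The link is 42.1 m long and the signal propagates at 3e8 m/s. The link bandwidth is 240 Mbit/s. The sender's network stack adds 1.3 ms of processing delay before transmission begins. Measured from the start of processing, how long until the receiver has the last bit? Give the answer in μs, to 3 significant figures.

L = 576 × 8 = 4608 bits.
Transmission delay = L/R = 4608 / 240000000 = 19.2 μs.
Propagation delay = d/s = 42.1 m / 300000000 m/s = 0.140333 μs.
Plus processing delay 1.3 ms = 1300 μs.
Total = 1320 μs.

1320 μs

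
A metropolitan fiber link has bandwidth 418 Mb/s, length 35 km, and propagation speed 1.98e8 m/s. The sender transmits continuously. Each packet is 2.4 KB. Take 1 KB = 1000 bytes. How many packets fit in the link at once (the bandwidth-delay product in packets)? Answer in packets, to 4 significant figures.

3.848 packets

Propagation delay = 35000 / 198000000 = 0.000176768 s.
BDP = R × t_prop = 418000000 × 0.000176768 = 73888.9 bits.
In packets of 19200 bits: 3.848 packets.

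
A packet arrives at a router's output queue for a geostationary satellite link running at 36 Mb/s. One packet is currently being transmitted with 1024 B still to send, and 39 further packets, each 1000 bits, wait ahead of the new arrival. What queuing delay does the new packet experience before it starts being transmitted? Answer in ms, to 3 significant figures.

Each queued packet: L/R = 1000/36000000 = 0.0277778 ms.
39 queued → 1.08333 ms.
Plus remaining 8192 bits of current packet: 0.227556 ms.
Queuing delay = 1.31 ms.

1.31 ms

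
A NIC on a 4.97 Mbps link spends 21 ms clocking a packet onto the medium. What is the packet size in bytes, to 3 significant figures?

13000 bytes

L = R × t_tx = 4970000 b/s × 0.021 s = 104370 bits.
In bytes: 104370 / 8 = 13000 bytes.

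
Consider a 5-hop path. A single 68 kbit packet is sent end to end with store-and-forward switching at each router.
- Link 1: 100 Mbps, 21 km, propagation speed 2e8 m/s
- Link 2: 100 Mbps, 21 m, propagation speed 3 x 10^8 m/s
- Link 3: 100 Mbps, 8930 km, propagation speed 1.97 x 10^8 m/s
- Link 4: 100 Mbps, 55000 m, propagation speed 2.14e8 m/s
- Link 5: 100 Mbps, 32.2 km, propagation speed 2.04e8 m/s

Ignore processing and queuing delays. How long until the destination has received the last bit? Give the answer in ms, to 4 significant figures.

49.25 ms

L = 68000 bits.
Transmission delay per hop = L/R = 68000/100000000 = 0.68 ms; 5 hops → 3.4 ms.
Propagation delays (d/s per hop): 0.105, 7e-05, 45.3299, 0.257009, 0.157843 ms; sum = 45.8499 ms.
End-to-end = 49.25 ms.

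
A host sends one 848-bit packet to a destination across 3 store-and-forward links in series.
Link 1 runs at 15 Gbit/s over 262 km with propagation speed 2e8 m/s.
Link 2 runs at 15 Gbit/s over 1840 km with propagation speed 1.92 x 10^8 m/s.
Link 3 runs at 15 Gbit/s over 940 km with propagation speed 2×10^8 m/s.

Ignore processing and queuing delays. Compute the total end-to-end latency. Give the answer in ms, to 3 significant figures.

15.6 ms

Transmission delay per hop = L/R = 848/15000000000 = 5.65333e-05 ms; 3 hops → 0.0001696 ms.
Propagation delays (d/s per hop): 1.31, 9.58333, 4.7 ms; sum = 15.5933 ms.
End-to-end = 15.6 ms.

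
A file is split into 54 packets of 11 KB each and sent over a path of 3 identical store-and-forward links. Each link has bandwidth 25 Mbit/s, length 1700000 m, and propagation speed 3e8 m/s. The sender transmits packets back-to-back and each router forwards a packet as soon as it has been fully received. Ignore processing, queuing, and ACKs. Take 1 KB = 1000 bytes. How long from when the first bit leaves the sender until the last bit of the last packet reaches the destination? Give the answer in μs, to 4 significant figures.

214100 μs

Per-hop transmission t_tx = L/R = 88000/25000000 = 3520 μs.
Per-hop propagation t_prop = 1700000/300000000 = 5666.67 μs.
Pipeline fill: first packet needs 3·t_tx to clear all hops; remaining 53 packets each add one t_tx.
Total = (3+54-1)·t_tx + 3·t_prop = 56·3520 + 3·5666.67 = 214100 μs.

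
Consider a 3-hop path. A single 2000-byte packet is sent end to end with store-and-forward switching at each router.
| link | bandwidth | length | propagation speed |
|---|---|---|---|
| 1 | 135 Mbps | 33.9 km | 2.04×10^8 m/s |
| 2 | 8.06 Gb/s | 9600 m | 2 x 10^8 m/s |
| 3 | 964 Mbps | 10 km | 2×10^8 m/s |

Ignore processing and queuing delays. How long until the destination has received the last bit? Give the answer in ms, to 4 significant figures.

L = 2000 × 8 = 16000 bits.
Transmission delays (L/R per hop): 0.118519, 0.00198511, 0.0165975 ms; sum = 0.137101 ms.
Propagation delays (d/s per hop): 0.166176, 0.048, 0.05 ms; sum = 0.264176 ms.
End-to-end = 0.4013 ms.

0.4013 ms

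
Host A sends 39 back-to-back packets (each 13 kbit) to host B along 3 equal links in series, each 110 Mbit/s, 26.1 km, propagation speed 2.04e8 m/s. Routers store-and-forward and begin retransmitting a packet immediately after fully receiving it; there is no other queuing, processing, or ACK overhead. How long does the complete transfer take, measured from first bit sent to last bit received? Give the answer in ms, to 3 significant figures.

5.23 ms

Per-hop transmission t_tx = L/R = 13000/110000000 = 0.118182 ms.
Per-hop propagation t_prop = 26100/204000000 = 0.127941 ms.
Pipeline fill: first packet needs 3·t_tx to clear all hops; remaining 38 packets each add one t_tx.
Total = (3+39-1)·t_tx + 3·t_prop = 41·0.118182 + 3·0.127941 = 5.23 ms.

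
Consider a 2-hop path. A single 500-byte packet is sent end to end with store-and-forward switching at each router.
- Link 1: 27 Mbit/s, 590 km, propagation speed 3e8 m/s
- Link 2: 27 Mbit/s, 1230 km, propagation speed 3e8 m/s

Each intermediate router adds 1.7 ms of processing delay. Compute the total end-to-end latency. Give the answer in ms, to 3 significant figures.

8.06 ms

L = 500 × 8 = 4000 bits.
Transmission delay per hop = L/R = 4000/27000000 = 0.148148 ms; 2 hops → 0.296296 ms.
Propagation delays (d/s per hop): 1.96667, 4.1 ms; sum = 6.06667 ms.
Processing at 1 router(s): 1 × 1.7 ms = 1.7 ms.
End-to-end = 8.06 ms.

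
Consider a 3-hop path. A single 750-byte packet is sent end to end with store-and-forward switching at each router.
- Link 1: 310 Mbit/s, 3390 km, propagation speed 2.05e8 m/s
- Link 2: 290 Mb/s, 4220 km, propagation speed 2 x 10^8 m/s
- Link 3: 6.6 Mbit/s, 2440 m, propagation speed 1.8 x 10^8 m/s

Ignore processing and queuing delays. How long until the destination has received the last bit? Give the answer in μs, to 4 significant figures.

38600 μs

L = 750 × 8 = 6000 bits.
Transmission delays (L/R per hop): 19.3548, 20.6897, 909.091 μs; sum = 949.135 μs.
Propagation delays (d/s per hop): 16536.6, 21100, 13.5556 μs; sum = 37650.1 μs.
End-to-end = 38600 μs.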